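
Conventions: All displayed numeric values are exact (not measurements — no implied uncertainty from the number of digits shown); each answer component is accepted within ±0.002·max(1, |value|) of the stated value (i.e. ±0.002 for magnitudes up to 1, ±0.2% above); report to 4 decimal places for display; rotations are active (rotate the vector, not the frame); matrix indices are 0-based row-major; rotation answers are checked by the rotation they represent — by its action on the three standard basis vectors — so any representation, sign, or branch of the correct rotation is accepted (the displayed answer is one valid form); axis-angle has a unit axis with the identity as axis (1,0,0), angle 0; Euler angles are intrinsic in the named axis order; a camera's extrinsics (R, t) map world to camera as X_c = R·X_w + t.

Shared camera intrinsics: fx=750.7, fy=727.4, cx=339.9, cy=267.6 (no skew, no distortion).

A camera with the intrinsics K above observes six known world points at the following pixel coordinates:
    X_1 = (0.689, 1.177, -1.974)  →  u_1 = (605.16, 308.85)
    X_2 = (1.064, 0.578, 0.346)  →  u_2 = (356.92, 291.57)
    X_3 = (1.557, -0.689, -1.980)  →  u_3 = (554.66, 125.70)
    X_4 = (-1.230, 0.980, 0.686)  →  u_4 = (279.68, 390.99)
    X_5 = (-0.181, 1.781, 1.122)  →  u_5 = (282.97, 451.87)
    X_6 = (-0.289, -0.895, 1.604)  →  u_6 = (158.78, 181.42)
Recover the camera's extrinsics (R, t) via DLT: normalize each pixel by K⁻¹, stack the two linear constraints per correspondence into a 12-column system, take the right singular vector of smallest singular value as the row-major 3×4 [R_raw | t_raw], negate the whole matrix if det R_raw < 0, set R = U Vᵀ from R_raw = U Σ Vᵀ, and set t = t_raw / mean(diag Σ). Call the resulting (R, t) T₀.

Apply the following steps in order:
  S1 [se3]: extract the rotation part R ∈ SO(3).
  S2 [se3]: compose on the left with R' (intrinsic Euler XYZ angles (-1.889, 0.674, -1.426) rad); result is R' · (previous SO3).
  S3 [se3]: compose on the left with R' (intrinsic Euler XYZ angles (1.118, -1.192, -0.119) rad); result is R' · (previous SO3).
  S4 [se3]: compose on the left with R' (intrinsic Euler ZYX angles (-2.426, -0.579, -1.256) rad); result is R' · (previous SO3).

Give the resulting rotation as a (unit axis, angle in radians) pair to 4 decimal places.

source (pnp_recover): camera pose = R=[0.1693 0.2218 -0.9603; -0.1018 0.9731 0.2069; 0.9803 0.0627 0.1873], t=(0.2000, -0.2700, 6.6200)
after S1 (rot_of_se3): [0.1693 0.2218 -0.9603; -0.1018 0.9731 0.2069; 0.9803 0.0627 0.1873]
after S2 (compose_so3): [0.5522 0.8165 0.1686; 0.8297 -0.5185 -0.2068; -0.0815 0.2541 -0.9637]
after S3 (compose_so3): [0.3149 0.0410 0.9482; -0.1816 -0.9780 0.1026; 0.9316 -0.2045 -0.3005]
after S4 (compose_so3): [0.5358 0.0058 -0.8444; -0.6335 0.6639 -0.3974; 0.5583 0.7478 0.3593]

rotation (axis_angle) = ((0.5964, -0.7304, -0.3329), 1.2875)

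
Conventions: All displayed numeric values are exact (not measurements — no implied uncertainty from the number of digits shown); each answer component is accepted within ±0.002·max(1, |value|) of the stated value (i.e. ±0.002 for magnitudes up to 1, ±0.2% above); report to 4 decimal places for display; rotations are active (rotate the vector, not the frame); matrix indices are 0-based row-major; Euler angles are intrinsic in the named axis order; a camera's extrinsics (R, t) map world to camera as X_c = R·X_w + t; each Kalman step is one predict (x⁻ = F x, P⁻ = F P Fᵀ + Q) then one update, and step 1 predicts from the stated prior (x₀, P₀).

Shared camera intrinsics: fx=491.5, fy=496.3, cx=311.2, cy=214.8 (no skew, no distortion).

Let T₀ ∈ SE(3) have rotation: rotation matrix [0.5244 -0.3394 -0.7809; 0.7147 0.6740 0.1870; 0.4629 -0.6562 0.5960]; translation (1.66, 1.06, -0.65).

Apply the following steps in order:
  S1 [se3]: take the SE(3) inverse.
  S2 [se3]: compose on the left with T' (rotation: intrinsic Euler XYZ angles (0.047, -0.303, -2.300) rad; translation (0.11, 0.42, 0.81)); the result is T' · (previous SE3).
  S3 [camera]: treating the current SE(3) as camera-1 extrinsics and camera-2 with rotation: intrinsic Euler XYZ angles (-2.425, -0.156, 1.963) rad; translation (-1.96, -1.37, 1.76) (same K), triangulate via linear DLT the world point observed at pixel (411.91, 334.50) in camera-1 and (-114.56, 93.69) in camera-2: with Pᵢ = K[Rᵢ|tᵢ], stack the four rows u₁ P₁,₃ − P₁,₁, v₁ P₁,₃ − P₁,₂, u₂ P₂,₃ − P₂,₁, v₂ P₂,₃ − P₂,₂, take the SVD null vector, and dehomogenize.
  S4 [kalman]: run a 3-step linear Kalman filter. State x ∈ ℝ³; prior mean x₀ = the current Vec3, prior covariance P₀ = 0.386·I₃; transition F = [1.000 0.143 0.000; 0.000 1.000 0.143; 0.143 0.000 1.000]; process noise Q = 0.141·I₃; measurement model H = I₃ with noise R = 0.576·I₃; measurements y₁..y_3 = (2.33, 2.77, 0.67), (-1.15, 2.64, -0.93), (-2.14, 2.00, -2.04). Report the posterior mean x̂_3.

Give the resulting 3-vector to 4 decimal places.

result = (-0.6735, 1.9248, -1.0495)

after S1 (invert_se3): R=[0.5244 0.7147 0.4629; -0.3394 0.6740 -0.6562; -0.7809 0.1870 0.5960], t=(-1.3272, -0.5776, 1.4855)
after S2 (compose_se3): R=[-0.3420 -0.0306 -0.9392; -0.1213 -0.9897 0.0764; -0.9318 0.1400 0.3348], t=(0.0997, 1.7200, 2.4260)
after S3 (triangulate): (-0.9185, 1.0174, -0.3165)
after S4 (kf_track): (-0.6735, 1.9248, -1.0495)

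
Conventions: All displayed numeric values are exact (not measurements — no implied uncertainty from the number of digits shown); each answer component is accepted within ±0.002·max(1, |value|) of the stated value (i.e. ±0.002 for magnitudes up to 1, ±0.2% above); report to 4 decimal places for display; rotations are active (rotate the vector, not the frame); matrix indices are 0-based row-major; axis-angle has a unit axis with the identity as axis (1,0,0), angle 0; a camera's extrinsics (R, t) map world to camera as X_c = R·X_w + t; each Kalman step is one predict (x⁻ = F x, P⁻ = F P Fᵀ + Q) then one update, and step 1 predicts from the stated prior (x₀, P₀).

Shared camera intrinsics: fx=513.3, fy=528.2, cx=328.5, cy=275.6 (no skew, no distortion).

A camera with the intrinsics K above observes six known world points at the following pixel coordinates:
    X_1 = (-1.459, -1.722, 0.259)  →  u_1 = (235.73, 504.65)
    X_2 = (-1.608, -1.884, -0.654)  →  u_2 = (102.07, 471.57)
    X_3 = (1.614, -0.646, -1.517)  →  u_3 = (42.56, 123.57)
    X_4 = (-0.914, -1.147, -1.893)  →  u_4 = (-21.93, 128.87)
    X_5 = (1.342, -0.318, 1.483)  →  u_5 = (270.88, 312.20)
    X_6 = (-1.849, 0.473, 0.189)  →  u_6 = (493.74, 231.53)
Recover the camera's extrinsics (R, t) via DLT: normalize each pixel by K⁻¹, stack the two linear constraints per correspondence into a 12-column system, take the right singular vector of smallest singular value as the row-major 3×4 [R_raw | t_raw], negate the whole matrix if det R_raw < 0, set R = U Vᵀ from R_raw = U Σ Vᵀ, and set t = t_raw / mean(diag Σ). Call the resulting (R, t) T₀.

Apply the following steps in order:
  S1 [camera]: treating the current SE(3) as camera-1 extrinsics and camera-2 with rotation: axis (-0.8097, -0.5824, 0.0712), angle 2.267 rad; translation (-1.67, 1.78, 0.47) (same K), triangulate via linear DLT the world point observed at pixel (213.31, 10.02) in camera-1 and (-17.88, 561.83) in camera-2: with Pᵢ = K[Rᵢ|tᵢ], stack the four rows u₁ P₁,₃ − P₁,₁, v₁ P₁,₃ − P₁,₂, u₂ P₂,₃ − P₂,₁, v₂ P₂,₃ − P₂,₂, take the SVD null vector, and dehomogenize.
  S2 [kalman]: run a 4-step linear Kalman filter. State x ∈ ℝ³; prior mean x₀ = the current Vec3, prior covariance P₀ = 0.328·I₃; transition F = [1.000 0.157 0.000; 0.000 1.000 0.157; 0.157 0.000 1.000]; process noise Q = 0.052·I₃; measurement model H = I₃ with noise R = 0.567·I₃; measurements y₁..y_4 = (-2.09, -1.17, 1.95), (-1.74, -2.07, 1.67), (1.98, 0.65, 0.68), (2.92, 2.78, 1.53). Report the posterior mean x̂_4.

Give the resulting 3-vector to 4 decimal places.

source (pnp_recover): camera pose = R=[-0.5926 0.6286 0.5036; -0.2236 -0.7291 0.6469; 0.7738 0.2708 0.5726], t=(-0.4500, -0.4600, 4.4200)
after S1 (triangulate): (-0.3867, 0.4077, -1.5582)
after S2 (kf_track): (0.8210, 0.9017, 0.9958)

result = (0.8210, 0.9017, 0.9958)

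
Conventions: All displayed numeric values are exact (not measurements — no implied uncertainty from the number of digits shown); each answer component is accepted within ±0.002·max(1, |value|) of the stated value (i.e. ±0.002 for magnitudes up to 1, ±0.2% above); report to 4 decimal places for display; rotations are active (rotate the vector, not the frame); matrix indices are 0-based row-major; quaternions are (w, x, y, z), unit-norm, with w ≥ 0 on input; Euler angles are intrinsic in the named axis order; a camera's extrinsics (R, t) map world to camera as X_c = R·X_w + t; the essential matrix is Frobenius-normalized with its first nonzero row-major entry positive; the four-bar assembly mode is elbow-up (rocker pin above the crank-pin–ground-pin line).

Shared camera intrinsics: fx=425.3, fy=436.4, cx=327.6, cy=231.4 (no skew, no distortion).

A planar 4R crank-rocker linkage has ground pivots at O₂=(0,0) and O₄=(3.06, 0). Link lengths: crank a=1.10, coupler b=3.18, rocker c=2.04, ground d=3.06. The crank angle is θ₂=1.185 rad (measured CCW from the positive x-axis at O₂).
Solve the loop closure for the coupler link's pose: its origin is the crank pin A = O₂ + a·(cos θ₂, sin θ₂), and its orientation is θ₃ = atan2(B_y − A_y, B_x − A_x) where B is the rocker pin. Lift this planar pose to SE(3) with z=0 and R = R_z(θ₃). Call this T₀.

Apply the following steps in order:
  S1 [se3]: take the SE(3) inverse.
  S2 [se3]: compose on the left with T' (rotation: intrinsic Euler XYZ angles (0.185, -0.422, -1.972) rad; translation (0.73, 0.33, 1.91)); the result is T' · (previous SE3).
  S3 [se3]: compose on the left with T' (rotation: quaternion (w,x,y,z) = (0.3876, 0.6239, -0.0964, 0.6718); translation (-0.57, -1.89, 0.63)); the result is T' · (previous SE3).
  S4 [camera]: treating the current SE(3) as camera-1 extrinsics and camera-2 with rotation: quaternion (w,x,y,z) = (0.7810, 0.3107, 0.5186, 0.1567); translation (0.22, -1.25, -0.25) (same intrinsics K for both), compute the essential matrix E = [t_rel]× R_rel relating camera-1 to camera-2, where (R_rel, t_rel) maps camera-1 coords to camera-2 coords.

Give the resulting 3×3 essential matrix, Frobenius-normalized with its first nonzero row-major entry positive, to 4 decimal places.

source (fourbar_fk): coupler pose = R=[0.9508 -0.3100 0.0000; 0.3100 0.9508 0.0000; 0.0000 0.0000 1.0000], t=(0.4139, 1.0191, 0.0000)
after S1 (invert_se3): R=[0.9508 0.3100 0.0000; -0.3100 0.9508 0.0000; 0.0000 0.0000 1.0000], t=(-0.7094, -0.8407, 0.0000)
after S2 (compose_se3): R=[-0.5990 0.6880 -0.4096; -0.6919 -0.7023 -0.1678; -0.4031 0.1829 0.8967], t=(0.2767, 1.3321, 1.8905)
after S3 (compose_se3): R=[0.0885 0.6440 0.7599; 0.4784 0.6416 -0.5995; -0.8737 0.4166 -0.2513], t=(0.0413, -3.8454, 1.7381)
after S4 (essential): [0.4381 0.3705 0.4133; -0.3431 0.1308 0.2423; -0.4286 0.1672 0.3078]

matrix = [0.4381 0.3705 0.4133; -0.3431 0.1308 0.2423; -0.4286 0.1672 0.3078]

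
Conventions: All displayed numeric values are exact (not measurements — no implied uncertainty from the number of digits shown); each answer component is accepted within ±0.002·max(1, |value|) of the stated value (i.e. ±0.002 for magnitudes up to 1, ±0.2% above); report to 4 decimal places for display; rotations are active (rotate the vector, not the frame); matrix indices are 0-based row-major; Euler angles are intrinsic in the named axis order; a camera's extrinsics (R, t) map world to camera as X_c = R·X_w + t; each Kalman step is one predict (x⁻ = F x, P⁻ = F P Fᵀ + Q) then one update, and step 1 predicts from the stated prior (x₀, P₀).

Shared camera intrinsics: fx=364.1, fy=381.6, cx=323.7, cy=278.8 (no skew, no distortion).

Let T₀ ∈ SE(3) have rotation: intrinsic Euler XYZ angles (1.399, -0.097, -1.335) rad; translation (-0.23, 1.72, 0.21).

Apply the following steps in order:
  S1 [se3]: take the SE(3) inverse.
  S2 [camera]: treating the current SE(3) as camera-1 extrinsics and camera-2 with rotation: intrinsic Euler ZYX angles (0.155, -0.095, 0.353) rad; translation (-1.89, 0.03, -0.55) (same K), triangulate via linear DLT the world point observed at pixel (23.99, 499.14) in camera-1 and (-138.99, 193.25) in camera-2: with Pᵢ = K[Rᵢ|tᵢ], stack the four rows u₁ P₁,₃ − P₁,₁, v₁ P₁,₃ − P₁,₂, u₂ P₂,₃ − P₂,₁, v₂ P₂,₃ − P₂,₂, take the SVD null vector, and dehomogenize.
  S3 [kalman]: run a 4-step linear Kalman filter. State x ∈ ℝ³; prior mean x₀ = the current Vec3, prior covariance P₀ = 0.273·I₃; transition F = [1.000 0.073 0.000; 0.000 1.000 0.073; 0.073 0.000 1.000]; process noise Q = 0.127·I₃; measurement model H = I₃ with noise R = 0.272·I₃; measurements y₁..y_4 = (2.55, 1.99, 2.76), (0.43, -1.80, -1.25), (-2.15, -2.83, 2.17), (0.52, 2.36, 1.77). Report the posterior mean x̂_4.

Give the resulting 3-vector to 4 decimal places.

result = (-0.0518, 0.4596, 1.5826)

after S1 (invert_se3): R=[0.2325 -0.1885 -0.9541; 0.9678 -0.0528 0.2463; -0.0968 -0.9806 0.1701], t=(0.5781, 0.2618, 1.6287)
after S2 (triangulate): (0.2044, 0.3456, 1.9726)
after S3 (kf_track): (-0.0518, 0.4596, 1.5826)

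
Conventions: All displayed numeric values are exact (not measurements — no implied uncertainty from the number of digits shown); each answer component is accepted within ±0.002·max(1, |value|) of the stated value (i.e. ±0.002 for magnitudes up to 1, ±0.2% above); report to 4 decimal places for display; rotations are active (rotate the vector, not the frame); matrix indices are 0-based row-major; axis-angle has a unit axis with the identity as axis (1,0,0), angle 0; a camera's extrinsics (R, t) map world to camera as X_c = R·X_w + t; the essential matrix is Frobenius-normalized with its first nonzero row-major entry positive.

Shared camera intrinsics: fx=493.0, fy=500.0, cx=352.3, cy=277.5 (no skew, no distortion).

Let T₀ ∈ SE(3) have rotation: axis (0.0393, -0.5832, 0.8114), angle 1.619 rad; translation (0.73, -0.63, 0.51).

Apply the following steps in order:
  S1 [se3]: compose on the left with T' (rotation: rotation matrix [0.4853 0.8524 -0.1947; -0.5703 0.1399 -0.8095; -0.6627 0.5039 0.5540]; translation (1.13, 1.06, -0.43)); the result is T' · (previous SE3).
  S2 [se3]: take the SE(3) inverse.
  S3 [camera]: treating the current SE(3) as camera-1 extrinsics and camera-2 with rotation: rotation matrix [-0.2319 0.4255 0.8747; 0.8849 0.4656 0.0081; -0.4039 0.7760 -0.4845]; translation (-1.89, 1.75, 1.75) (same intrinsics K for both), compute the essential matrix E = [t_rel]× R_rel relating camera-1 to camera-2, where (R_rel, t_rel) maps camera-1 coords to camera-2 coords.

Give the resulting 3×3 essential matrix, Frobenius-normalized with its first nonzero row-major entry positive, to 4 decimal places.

matrix = [0.4621 -0.0857 -0.2451; 0.2772 -0.4853 -0.1085; 0.3086 0.5042 -0.2134]

after S1 (compose_se3): R=[0.5278 -0.0533 -0.8477; -0.3620 0.8887 -0.2813; 0.7684 0.4553 0.4498], t=(0.8480, 0.1428, -0.9487)
after S2 (invert_se3): R=[0.5278 -0.3620 0.7684; -0.0533 0.8887 0.4553; -0.8477 -0.2813 0.4498], t=(0.3330, 0.3503, 1.1857)
after S3 (essential): [0.4621 -0.0857 -0.2451; 0.2772 -0.4853 -0.1085; 0.3086 0.5042 -0.2134]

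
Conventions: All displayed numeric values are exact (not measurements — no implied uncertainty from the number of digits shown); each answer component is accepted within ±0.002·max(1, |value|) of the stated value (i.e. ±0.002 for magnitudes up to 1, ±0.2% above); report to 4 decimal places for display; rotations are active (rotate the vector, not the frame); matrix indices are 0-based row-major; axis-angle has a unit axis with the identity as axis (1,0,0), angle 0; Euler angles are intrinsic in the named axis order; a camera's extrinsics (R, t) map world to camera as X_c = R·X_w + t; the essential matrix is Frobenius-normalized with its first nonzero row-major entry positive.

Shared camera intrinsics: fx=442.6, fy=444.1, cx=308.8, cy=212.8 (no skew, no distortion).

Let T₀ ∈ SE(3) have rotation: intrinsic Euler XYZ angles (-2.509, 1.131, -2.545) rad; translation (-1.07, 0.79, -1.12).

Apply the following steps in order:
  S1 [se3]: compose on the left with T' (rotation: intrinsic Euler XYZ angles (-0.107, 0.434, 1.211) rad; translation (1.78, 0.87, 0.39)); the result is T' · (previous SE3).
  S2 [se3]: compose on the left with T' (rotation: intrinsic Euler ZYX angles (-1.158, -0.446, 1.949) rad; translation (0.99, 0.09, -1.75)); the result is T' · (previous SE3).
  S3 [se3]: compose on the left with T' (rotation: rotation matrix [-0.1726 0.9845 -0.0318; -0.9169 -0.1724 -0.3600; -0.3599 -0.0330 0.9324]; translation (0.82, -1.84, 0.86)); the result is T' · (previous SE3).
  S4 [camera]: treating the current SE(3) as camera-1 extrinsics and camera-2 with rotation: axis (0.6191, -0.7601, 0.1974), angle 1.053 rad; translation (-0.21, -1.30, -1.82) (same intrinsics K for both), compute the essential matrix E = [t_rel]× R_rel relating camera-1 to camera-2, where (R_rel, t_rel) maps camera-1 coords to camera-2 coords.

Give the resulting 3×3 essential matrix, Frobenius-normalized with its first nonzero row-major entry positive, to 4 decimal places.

after S1 (compose_se3): R=[-0.9873 0.1432 -0.0691; 0.0027 0.4497 0.8932; 0.1589 0.8816 -0.4444], t=(0.2964, 0.0924, -0.0764)
after S2 (compose_se3): R=[-0.4838 -0.8668 -0.1209; 0.7340 -0.4771 0.4833; -0.4766 0.1451 0.8671], t=(1.1113, -0.0950, -1.5192)
after S3 (compose_se3): R=[0.8213 -0.3247 0.4691; 0.4886 0.8248 -0.2846; -0.2945 0.4630 0.8360], t=(0.5829, -2.2957, -0.9534)
after S4 (essential): [0.1305 0.4466 0.1458; 0.2434 0.2574 0.4500; 0.1329 -0.4754 0.4365]

matrix = [0.1305 0.4466 0.1458; 0.2434 0.2574 0.4500; 0.1329 -0.4754 0.4365]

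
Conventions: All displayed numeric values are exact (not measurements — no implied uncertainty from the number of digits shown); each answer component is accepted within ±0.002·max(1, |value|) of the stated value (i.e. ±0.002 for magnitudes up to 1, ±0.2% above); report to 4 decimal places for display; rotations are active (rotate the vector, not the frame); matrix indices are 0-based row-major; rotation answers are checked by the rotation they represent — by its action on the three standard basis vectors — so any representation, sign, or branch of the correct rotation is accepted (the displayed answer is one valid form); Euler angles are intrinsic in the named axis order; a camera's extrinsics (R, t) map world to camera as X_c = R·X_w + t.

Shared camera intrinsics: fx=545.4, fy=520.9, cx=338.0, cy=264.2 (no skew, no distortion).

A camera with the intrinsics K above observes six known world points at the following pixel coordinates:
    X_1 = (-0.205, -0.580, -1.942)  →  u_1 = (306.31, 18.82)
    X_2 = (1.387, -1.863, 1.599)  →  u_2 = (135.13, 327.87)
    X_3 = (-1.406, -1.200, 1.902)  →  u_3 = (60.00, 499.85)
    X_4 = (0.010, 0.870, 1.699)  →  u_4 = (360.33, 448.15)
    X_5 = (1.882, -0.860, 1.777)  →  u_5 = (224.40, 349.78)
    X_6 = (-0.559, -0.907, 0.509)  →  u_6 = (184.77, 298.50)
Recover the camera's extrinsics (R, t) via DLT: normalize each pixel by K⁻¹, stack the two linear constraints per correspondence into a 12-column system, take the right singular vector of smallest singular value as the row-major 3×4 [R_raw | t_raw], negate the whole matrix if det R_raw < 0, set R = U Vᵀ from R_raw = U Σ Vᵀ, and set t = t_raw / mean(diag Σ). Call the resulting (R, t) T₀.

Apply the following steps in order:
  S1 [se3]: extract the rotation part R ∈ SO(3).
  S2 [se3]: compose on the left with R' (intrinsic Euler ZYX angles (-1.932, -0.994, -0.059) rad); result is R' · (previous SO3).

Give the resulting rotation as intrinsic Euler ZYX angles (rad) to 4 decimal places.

source (pnp_recover): camera pose = R=[0.0224 0.9653 -0.2601; -0.1513 0.2605 0.9536; 0.9882 0.0180 0.1518], t=(-0.1900, -0.0499, 4.7998)
after S1 (rot_of_se3): [0.0224 0.9653 -0.2601; -0.1513 0.2605 0.9536; 0.9882 0.0180 0.1518]
after S2 (compose_so3): [0.2038 0.0590 0.9772; 0.8019 -0.5827 -0.1321; 0.5616 0.8106 -0.1660]

rotation (euler_zyx) = (1.3219, -0.5963, 1.7728)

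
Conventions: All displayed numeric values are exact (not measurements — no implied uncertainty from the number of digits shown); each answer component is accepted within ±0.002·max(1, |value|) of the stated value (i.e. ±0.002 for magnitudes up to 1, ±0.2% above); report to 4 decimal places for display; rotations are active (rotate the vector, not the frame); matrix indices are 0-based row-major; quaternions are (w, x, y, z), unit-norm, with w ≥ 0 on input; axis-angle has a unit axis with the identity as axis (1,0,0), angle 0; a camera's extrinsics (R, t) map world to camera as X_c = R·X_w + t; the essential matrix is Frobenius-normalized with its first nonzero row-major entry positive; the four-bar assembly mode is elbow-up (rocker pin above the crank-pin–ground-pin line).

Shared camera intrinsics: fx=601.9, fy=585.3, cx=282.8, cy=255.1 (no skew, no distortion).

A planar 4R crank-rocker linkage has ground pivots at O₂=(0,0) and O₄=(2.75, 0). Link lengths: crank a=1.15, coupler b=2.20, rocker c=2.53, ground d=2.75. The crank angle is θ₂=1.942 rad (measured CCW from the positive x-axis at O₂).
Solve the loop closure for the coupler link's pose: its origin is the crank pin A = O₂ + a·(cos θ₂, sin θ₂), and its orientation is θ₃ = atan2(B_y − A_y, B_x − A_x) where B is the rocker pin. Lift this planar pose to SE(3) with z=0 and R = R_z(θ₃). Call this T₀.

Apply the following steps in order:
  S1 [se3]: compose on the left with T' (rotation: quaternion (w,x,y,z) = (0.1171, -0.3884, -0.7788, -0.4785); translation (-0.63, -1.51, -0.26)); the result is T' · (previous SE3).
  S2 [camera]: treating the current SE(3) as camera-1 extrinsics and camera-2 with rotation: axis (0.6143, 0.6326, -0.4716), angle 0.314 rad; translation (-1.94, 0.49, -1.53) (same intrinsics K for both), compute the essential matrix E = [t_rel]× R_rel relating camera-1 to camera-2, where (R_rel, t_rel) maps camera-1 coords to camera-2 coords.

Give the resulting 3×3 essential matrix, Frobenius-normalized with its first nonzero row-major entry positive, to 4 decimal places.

matrix = [0.2080 -0.2230 0.2083; 0.2431 0.2012 -0.6010; -0.5571 0.3035 -0.0209]

source (fourbar_fk): coupler pose = R=[0.8618 -0.5072 0.0000; 0.5072 0.8618 0.0000; 0.0000 0.0000 1.0000], t=(-0.4171, 1.0717, 0.0000)
after S1 (compose_se3): R=[-0.2145 0.9582 0.1893; 0.5467 -0.0428 0.8362; 0.8094 0.2829 -0.5147], t=(0.4182, -1.4580, 0.2101)
after S2 (essential): [0.2080 -0.2230 0.2083; 0.2431 0.2012 -0.6010; -0.5571 0.3035 -0.0209]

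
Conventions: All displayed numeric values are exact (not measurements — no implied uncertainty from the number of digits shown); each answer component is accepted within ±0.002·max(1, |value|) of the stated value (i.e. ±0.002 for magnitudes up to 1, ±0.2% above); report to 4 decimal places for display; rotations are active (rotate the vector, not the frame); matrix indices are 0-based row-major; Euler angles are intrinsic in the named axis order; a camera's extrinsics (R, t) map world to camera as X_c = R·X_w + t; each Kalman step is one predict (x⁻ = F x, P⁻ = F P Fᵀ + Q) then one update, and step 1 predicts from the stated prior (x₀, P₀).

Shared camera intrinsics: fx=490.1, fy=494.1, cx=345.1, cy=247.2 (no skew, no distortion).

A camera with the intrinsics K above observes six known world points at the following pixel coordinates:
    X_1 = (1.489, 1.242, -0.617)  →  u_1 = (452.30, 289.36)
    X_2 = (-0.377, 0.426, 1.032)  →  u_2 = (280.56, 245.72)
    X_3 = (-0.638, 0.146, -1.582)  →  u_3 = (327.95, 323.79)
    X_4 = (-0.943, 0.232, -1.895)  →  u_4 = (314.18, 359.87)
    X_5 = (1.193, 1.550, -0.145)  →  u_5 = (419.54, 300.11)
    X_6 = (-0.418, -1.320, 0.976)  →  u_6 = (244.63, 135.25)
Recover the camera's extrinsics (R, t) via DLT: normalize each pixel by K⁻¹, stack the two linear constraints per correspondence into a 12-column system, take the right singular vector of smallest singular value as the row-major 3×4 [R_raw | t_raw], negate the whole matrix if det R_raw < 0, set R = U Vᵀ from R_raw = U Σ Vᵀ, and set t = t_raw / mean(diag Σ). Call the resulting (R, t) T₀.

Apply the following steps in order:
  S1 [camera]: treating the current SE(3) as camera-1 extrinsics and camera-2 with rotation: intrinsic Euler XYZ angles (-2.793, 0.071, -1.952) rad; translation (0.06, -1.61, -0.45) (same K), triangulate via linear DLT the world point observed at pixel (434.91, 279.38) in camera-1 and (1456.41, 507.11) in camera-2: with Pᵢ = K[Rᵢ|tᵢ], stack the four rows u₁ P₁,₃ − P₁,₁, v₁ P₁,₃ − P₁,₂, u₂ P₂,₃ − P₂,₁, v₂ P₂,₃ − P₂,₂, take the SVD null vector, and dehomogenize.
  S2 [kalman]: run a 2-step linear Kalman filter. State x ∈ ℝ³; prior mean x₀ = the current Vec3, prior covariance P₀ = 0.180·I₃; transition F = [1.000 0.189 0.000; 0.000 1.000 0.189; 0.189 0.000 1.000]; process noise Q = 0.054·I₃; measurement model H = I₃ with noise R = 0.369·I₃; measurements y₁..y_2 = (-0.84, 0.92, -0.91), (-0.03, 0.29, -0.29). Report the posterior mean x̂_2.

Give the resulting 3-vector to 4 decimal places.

source (pnp_recover): camera pose = R=[0.8865 0.2008 -0.4169; -0.3649 0.8573 -0.3632; 0.2845 0.4741 0.8332], t=(-0.3001, -0.1501, 6.4807)
after S1 (triangulate): (1.5445, 1.3710, -0.0754)
after S2 (kf_track): (0.5487, 0.7049, -0.2961)

result = (0.5487, 0.7049, -0.2961)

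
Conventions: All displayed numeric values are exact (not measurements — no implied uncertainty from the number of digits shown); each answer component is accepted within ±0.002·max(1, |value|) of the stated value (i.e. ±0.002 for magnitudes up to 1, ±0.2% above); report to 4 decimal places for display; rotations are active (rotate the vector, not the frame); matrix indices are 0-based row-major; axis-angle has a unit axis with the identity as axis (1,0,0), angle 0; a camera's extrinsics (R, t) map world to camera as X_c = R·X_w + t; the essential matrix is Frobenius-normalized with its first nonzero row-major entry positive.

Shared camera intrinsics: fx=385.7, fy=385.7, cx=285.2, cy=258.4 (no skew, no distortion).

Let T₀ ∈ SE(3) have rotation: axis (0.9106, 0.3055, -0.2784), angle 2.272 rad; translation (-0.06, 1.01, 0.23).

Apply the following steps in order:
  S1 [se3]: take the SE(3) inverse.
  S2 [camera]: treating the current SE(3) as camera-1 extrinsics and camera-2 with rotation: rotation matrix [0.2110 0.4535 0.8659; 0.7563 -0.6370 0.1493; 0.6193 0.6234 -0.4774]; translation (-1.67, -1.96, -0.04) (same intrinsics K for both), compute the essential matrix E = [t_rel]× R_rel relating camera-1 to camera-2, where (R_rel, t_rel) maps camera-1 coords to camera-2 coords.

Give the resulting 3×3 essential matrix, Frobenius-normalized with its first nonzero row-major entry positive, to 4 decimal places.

matrix = [0.6227 -0.0024 -0.2172; -0.1986 -0.0041 0.1942; 0.2695 -0.0296 0.6437]

after S1 (invert_se3): R=[0.7190 0.2449 -0.6505; 0.6704 -0.4916 0.5558; -0.1836 -0.8356 -0.5177], t=(-0.0546, 0.4089, 0.9520)
after S2 (essential): [0.6227 -0.0024 -0.2172; -0.1986 -0.0041 0.1942; 0.2695 -0.0296 0.6437]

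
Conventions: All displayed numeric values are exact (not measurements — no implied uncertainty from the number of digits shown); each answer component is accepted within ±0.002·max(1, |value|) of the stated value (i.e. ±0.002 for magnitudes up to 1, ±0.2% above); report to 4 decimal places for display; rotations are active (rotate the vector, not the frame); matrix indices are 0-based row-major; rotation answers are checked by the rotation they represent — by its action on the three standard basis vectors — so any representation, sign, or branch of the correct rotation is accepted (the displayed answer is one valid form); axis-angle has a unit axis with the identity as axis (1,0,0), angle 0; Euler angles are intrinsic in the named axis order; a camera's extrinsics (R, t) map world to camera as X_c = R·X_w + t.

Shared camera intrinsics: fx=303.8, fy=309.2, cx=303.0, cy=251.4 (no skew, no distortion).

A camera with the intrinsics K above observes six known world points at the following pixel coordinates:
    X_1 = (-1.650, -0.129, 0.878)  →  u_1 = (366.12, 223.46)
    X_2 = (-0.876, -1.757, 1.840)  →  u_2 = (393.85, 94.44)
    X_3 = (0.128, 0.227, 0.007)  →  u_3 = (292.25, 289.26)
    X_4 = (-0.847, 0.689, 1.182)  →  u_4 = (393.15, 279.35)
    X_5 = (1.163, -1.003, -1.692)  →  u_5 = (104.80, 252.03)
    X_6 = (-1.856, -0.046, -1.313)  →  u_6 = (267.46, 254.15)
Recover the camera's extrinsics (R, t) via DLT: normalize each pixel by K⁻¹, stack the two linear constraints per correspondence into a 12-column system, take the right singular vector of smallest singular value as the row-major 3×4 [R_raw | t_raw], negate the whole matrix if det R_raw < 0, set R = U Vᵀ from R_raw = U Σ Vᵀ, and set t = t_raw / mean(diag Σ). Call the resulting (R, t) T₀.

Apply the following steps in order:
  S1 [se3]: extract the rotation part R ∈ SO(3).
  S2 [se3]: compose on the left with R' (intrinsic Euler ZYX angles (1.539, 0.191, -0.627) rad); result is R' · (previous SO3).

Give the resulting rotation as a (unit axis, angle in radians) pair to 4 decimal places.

source (pnp_recover): camera pose = R=[-0.3317 0.3111 0.8906; 0.2518 0.9390 -0.2342; -0.9091 0.1466 -0.3899], t=(-0.1800, 0.2600, 4.2001)
after S1 (rot_of_se3): [-0.3317 0.3111 0.8906; 0.2518 0.9390 -0.2342; -0.9091 0.1466 -0.3899]
after S2 (compose_so3): [0.3136 -0.8389 0.4449; -0.5037 0.2502 0.8268; -0.8049 -0.4834 -0.3441]

rotation (axis_angle) = ((-0.7115, 0.6787, 0.1820), 1.9716)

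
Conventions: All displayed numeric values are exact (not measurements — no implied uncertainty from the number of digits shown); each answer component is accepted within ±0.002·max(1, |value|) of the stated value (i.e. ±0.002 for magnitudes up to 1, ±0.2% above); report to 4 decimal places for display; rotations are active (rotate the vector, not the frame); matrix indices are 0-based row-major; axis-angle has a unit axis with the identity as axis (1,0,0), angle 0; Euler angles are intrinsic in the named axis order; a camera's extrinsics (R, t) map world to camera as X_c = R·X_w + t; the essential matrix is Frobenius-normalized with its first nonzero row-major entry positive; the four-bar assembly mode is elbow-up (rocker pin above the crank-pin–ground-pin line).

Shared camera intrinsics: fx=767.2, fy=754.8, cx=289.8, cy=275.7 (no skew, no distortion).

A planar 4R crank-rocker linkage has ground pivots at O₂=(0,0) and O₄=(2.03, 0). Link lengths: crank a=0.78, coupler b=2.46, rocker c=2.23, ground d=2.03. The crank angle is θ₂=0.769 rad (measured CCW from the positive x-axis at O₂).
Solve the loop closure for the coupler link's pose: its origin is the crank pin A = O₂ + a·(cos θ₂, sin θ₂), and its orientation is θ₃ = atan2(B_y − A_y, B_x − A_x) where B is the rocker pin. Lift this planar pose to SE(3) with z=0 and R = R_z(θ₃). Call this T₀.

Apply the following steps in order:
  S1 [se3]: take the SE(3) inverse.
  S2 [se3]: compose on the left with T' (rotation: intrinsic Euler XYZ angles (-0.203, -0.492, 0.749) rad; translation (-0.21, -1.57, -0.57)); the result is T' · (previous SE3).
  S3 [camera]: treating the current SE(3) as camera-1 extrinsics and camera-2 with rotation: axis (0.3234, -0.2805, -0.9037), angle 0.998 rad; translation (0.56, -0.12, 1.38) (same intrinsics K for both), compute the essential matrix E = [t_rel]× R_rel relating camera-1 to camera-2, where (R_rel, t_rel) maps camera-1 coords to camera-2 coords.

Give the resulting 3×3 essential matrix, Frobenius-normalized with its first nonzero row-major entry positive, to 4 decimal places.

matrix = [0.3468 -0.2499 0.3332; 0.5307 0.1270 -0.4497; -0.2853 0.2107 -0.2837]

source (fourbar_fk): coupler pose = R=[0.7378 -0.6751 0.0000; 0.6751 0.7378 0.0000; 0.0000 0.0000 1.0000], t=(0.5605, 0.5424, 0.0000)
after S1 (invert_se3): R=[0.7378 0.6751 0.0000; -0.6751 0.7378 0.0000; 0.0000 0.0000 1.0000], t=(-0.7797, -0.0218, 0.0000)
after S2 (compose_se3): R=[0.8814 -0.0070 -0.4724; 0.1030 0.9787 0.1777; 0.4611 -0.2053 0.8633], t=(-0.7002, -2.1586, -0.7171)
after S3 (essential): [0.3468 -0.2499 0.3332; 0.5307 0.1270 -0.4497; -0.2853 0.2107 -0.2837]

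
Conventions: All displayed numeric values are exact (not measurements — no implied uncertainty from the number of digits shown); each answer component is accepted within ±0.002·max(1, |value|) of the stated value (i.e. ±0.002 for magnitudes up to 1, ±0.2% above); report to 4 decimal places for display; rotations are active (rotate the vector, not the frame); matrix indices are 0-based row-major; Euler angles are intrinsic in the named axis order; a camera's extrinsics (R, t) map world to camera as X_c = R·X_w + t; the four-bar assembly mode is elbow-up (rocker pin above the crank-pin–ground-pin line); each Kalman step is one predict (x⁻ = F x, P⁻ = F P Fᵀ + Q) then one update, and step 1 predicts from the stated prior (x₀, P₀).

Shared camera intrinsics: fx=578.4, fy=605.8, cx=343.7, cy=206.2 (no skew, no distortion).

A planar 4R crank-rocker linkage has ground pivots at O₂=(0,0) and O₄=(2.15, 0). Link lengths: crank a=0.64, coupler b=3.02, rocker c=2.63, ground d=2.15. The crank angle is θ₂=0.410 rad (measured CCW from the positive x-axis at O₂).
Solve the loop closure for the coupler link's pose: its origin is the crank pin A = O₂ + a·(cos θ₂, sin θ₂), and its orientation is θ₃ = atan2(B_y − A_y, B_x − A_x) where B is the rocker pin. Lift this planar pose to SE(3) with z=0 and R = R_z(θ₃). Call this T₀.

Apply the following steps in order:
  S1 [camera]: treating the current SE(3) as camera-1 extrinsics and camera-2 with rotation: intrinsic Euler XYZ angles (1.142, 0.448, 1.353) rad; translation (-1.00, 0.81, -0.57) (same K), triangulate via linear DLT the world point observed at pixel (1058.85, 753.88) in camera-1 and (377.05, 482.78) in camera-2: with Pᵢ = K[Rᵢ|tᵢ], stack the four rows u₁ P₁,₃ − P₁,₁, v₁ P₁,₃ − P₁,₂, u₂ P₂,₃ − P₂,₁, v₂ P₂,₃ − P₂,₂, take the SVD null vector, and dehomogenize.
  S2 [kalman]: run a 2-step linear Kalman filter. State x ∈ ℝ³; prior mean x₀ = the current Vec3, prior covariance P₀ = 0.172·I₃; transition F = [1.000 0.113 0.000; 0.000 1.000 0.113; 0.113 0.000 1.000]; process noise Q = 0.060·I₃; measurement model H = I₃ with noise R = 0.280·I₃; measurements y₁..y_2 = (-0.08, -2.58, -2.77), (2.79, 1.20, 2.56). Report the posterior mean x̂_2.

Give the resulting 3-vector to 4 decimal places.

result = (1.5228, -0.2132, 0.8828)

source (fourbar_fk): coupler pose = R=[0.6263 -0.7796 0.0000; 0.7796 0.6263 0.0000; 0.0000 0.0000 1.0000], t=(0.5870, 0.2551, 0.0000)
after S1 (triangulate): (1.4116, -0.2340, 1.3373)
after S2 (kf_track): (1.5228, -0.2132, 0.8828)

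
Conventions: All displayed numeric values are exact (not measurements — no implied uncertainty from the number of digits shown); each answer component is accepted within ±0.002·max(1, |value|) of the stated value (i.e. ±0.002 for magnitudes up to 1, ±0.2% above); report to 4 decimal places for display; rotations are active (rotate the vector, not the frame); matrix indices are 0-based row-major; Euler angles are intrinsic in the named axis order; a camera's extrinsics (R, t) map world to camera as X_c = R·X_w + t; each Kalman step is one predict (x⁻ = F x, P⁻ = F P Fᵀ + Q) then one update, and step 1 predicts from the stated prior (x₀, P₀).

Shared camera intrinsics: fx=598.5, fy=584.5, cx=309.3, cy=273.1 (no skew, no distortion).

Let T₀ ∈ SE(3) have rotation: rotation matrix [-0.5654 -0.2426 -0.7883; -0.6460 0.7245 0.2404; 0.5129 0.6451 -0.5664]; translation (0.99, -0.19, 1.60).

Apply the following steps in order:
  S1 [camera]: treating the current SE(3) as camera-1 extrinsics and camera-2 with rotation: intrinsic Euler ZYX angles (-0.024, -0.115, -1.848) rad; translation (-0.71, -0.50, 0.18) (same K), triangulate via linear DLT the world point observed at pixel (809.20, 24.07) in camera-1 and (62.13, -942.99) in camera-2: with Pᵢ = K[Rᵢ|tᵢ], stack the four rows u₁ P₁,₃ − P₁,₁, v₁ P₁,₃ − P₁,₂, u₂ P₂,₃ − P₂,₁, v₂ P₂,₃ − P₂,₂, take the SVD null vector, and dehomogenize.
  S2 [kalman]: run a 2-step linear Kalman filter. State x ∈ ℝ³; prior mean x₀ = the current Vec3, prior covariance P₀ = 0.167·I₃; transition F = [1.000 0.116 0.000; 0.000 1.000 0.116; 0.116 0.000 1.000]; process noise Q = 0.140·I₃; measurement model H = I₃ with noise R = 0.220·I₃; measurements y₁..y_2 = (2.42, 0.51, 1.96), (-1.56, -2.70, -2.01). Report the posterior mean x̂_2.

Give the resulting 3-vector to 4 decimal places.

result = (-0.2032, -1.4808, -0.8946)

after S1 (triangulate): (0.4306, -0.3094, -1.6893)
after S2 (kf_track): (-0.2032, -1.4808, -0.8946)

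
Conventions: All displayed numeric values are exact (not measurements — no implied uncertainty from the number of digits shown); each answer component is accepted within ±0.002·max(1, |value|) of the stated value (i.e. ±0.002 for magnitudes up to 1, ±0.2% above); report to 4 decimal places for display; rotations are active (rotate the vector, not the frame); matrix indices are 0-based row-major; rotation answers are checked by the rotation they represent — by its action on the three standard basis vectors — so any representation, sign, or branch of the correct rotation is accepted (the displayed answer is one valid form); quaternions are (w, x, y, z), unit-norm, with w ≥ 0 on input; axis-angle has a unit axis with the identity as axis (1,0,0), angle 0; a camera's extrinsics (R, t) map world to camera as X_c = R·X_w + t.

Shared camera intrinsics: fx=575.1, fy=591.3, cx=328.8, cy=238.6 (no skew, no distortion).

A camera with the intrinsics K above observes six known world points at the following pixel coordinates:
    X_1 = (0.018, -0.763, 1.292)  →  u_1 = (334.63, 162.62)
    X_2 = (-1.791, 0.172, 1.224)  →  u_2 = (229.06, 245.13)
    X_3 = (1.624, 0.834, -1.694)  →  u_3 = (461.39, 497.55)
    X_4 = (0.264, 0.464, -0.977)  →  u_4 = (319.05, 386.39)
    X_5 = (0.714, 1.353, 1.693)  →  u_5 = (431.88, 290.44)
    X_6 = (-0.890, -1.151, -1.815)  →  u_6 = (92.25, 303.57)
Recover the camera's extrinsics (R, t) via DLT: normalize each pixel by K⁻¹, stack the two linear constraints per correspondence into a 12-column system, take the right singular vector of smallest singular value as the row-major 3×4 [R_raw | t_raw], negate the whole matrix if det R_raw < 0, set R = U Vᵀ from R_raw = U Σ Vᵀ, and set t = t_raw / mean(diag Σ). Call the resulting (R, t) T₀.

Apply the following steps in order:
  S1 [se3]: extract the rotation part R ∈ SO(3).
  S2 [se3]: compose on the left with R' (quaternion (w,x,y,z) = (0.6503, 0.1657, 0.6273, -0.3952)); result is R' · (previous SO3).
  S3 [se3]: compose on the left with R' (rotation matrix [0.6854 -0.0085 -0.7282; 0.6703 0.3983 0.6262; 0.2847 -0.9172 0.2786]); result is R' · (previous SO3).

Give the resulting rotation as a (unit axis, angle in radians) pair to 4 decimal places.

rotation (axis_angle) = ((0.1805, 0.2447, -0.9526), 1.2055)

source (pnp_recover): camera pose = R=[0.9129 0.2634 0.3118; -0.0668 0.8500 -0.5226; -0.4027 0.4562 0.7935], t=(-0.1500, 0.4600, 6.0598)
after S1 (rot_of_se3): [0.9129 0.2634 0.3118; -0.0668 0.8500 -0.5226; -0.4027 0.4562 0.7935]
after S2 (compose_so3): [-0.4147 0.8998 0.1353; -0.0352 0.1327 -0.9905; -0.9093 -0.4155 -0.0233]
after S3 (compose_so3): [0.3782 0.9182 0.1181; -0.8614 0.3958 -0.3184; -0.3391 0.0187 0.9406]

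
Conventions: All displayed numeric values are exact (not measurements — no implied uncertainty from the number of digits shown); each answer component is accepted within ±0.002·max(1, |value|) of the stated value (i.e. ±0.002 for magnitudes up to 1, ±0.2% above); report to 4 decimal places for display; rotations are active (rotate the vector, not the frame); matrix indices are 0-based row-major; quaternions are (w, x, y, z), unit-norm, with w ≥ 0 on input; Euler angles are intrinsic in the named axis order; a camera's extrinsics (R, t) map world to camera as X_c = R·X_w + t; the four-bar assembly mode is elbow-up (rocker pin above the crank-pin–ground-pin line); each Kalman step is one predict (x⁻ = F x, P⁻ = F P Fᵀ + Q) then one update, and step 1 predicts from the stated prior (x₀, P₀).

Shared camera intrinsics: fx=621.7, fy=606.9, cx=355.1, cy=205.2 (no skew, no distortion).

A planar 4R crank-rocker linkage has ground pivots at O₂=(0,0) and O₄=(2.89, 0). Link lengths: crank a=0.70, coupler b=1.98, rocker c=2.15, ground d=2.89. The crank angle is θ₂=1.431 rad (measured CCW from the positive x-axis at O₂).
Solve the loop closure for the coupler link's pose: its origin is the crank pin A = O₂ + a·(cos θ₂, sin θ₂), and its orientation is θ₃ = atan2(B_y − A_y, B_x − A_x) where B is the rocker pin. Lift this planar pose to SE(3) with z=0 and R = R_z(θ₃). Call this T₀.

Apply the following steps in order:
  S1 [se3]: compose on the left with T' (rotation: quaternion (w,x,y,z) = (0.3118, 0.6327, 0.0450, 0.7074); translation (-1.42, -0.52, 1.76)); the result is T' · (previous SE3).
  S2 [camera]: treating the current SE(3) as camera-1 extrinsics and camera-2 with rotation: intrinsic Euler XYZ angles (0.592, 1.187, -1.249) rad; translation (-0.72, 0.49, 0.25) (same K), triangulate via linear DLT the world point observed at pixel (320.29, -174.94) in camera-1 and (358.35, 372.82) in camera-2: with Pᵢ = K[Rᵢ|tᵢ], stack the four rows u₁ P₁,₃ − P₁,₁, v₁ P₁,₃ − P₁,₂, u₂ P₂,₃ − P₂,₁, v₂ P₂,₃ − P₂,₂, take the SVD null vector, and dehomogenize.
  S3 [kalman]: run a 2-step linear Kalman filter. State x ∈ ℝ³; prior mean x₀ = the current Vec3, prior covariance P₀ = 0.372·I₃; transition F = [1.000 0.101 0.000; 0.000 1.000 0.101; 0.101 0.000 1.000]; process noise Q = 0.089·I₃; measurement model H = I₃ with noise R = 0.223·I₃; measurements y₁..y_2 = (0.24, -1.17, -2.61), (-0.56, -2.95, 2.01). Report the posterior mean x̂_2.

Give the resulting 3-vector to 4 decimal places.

result = (-0.4825, -2.0146, 0.3180)

source (fourbar_fk): coupler pose = R=[0.8253 -0.5647 0.0000; 0.5647 0.8253 0.0000; 0.0000 0.0000 1.0000], t=(0.0975, 0.6932, 0.0000)
after S1 (compose_se3): R=[-0.2210 -0.3143 0.9232; -0.0415 -0.9428 -0.3309; 0.9744 -0.1115 0.1953], t=(-1.6868, -1.0270, 2.1622)
after S2 (triangulate): (-1.3192, -0.6674, 1.2120)
after S3 (kf_track): (-0.4825, -2.0146, 0.3180)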